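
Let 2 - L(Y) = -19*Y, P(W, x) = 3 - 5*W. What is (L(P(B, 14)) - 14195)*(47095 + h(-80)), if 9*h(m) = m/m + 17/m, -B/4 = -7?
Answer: -15820181793/20 ≈ -7.9101e+8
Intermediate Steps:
B = 28 (B = -4*(-7) = 28)
L(Y) = 2 + 19*Y (L(Y) = 2 - (-19)*Y = 2 + 19*Y)
h(m) = ⅑ + 17/(9*m) (h(m) = (m/m + 17/m)/9 = (1 + 17/m)/9 = ⅑ + 17/(9*m))
(L(P(B, 14)) - 14195)*(47095 + h(-80)) = ((2 + 19*(3 - 5*28)) - 14195)*(47095 + (⅑)*(17 - 80)/(-80)) = ((2 + 19*(3 - 140)) - 14195)*(47095 + (⅑)*(-1/80)*(-63)) = ((2 + 19*(-137)) - 14195)*(47095 + 7/80) = ((2 - 2603) - 14195)*(3767607/80) = (-2601 - 14195)*(3767607/80) = -16796*3767607/80 = -15820181793/20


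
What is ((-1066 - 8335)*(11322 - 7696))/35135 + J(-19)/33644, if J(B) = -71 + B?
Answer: -573430354447/591040970 ≈ -970.20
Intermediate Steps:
((-1066 - 8335)*(11322 - 7696))/35135 + J(-19)/33644 = ((-1066 - 8335)*(11322 - 7696))/35135 + (-71 - 19)/33644 = -9401*3626*(1/35135) - 90*1/33644 = -34088026*1/35135 - 45/16822 = -34088026/35135 - 45/16822 = -573430354447/591040970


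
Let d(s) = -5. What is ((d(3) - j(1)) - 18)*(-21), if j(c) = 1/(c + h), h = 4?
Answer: 2436/5 ≈ 487.20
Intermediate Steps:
j(c) = 1/(4 + c) (j(c) = 1/(c + 4) = 1/(4 + c))
((d(3) - j(1)) - 18)*(-21) = ((-5 - 1/(4 + 1)) - 18)*(-21) = ((-5 - 1/5) - 18)*(-21) = ((-5 - 1*⅕) - 18)*(-21) = ((-5 - ⅕) - 18)*(-21) = (-26/5 - 18)*(-21) = -116/5*(-21) = 2436/5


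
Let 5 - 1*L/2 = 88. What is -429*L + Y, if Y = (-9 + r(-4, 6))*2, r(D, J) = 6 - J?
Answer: 71196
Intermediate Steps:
L = -166 (L = 10 - 2*88 = 10 - 176 = -166)
Y = -18 (Y = (-9 + (6 - 1*6))*2 = (-9 + (6 - 6))*2 = (-9 + 0)*2 = -9*2 = -18)
-429*L + Y = -429*(-166) - 18 = 71214 - 18 = 71196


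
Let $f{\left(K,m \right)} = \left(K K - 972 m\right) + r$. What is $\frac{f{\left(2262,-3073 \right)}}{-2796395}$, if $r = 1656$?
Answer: $- \frac{8105256}{2796395} \approx -2.8985$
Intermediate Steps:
$f{\left(K,m \right)} = 1656 + K^{2} - 972 m$ ($f{\left(K,m \right)} = \left(K K - 972 m\right) + 1656 = \left(K^{2} - 972 m\right) + 1656 = 1656 + K^{2} - 972 m$)
$\frac{f{\left(2262,-3073 \right)}}{-2796395} = \frac{1656 + 2262^{2} - -2986956}{-2796395} = \left(1656 + 5116644 + 2986956\right) \left(- \frac{1}{2796395}\right) = 8105256 \left(- \frac{1}{2796395}\right) = - \frac{8105256}{2796395}$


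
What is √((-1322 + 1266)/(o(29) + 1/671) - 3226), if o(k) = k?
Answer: 6*I*√43310315/695 ≈ 56.815*I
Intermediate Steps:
√((-1322 + 1266)/(o(29) + 1/671) - 3226) = √((-1322 + 1266)/(29 + 1/671) - 3226) = √(-56/(29 + 1/671) - 3226) = √(-56/19460/671 - 3226) = √(-56*671/19460 - 3226) = √(-1342/695 - 3226) = √(-2243412/695) = 6*I*√43310315/695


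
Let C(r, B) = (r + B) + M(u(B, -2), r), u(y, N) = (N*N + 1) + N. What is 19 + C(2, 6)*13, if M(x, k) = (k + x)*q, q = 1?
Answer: 188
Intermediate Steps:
u(y, N) = 1 + N + N² (u(y, N) = (N² + 1) + N = (1 + N²) + N = 1 + N + N²)
M(x, k) = k + x (M(x, k) = (k + x)*1 = k + x)
C(r, B) = 3 + B + 2*r (C(r, B) = (r + B) + (r + (1 - 2 + (-2)²)) = (B + r) + (r + (1 - 2 + 4)) = (B + r) + (r + 3) = (B + r) + (3 + r) = 3 + B + 2*r)
19 + C(2, 6)*13 = 19 + (3 + 6 + 2*2)*13 = 19 + (3 + 6 + 4)*13 = 19 + 13*13 = 19 + 169 = 188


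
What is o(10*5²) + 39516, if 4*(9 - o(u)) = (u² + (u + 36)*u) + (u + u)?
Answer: 5900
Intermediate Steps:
o(u) = 9 - u/2 - u²/4 - u*(36 + u)/4 (o(u) = 9 - ((u² + (u + 36)*u) + (u + u))/4 = 9 - ((u² + (36 + u)*u) + 2*u)/4 = 9 - ((u² + u*(36 + u)) + 2*u)/4 = 9 - (u² + 2*u + u*(36 + u))/4 = 9 + (-u/2 - u²/4 - u*(36 + u)/4) = 9 - u/2 - u²/4 - u*(36 + u)/4)
o(10*5²) + 39516 = (9 - 95*5² - (10*5²)²/2) + 39516 = (9 - 95*25 - (10*25)²/2) + 39516 = (9 - 19/2*250 - ½*250²) + 39516 = (9 - 2375 - ½*62500) + 39516 = (9 - 2375 - 31250) + 39516 = -33616 + 39516 = 5900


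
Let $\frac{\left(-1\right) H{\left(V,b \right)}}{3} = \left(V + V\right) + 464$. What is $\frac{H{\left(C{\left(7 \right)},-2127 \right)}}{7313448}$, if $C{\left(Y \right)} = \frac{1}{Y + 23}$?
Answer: $- \frac{6961}{36567240} \approx -0.00019036$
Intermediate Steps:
$C{\left(Y \right)} = \frac{1}{23 + Y}$
$H{\left(V,b \right)} = -1392 - 6 V$ ($H{\left(V,b \right)} = - 3 \left(\left(V + V\right) + 464\right) = - 3 \left(2 V + 464\right) = - 3 \left(464 + 2 V\right) = -1392 - 6 V$)
$\frac{H{\left(C{\left(7 \right)},-2127 \right)}}{7313448} = \frac{-1392 - \frac{6}{23 + 7}}{7313448} = \left(-1392 - \frac{6}{30}\right) \frac{1}{7313448} = \left(-1392 - \frac{1}{5}\right) \frac{1}{7313448} = \left(- \frac{6961}{5}\right) \frac{1}{7313448} = - \frac{6961}{36567240}$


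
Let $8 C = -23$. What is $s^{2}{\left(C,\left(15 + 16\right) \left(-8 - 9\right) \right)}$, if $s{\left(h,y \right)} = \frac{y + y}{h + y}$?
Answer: $\frac{71098624}{17969121} \approx 3.9567$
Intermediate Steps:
$C = - \frac{23}{8}$ ($C = \frac{1}{8} \left(-23\right) = - \frac{23}{8} \approx -2.875$)
$s{\left(h,y \right)} = \frac{2 y}{h + y}$
$s^{2}{\left(C,\left(15 + 16\right) \left(-8 - 9\right) \right)} = \left(\frac{2 \left(15 + 16\right) \left(-8 - 9\right)}{- \frac{23}{8} + \left(15 + 16\right) \left(-8 - 9\right)}\right)^{2} = \left(\frac{2 \cdot 31 \left(-17\right)}{- \frac{23}{8} + 31 \left(-17\right)}\right)^{2} = \left(2 \left(-527\right) \frac{1}{- \frac{23}{8} - 527}\right)^{2} = \left(2 \left(-527\right) \frac{1}{- \frac{4239}{8}}\right)^{2} = \left(2 \left(-527\right) \left(- \frac{8}{4239}\right)\right)^{2} = \left(\frac{8432}{4239}\right)^{2} = \frac{71098624}{17969121}$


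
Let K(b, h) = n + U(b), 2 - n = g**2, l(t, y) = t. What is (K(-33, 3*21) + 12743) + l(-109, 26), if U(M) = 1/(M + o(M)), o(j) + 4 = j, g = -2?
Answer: 884239/70 ≈ 12632.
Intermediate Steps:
o(j) = -4 + j
n = -2 (n = 2 - 1*(-2)**2 = 2 - 1*4 = 2 - 4 = -2)
U(M) = 1/(-4 + 2*M) (U(M) = 1/(M + (-4 + M)) = 1/(-4 + 2*M))
K(b, h) = -2 + 1/(2*(-2 + b))
(K(-33, 3*21) + 12743) + l(-109, 26) = ((9 - 4*(-33))/(2*(-2 - 33)) + 12743) - 109 = ((1/2)*(9 + 132)/(-35) + 12743) - 109 = ((1/2)*(-1/35)*141 + 12743) - 109 = (-141/70 + 12743) - 109 = 891869/70 - 109 = 884239/70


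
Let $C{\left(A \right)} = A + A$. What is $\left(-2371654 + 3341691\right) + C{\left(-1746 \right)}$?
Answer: $966545$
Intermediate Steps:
$C{\left(A \right)} = 2 A$
$\left(-2371654 + 3341691\right) + C{\left(-1746 \right)} = \left(-2371654 + 3341691\right) + 2 \left(-1746\right) = 970037 - 3492 = 966545$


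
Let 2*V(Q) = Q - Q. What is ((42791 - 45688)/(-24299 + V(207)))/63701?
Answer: 2897/1547870599 ≈ 1.8716e-6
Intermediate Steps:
V(Q) = 0 (V(Q) = (Q - Q)/2 = (½)*0 = 0)
((42791 - 45688)/(-24299 + V(207)))/63701 = ((42791 - 45688)/(-24299 + 0))/63701 = -2897/(-24299)*(1/63701) = -2897*(-1/24299)*(1/63701) = (2897/24299)*(1/63701) = 2897/1547870599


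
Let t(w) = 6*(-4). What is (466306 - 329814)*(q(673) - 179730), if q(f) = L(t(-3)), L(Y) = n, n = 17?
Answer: -24529386796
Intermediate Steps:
t(w) = -24
L(Y) = 17
q(f) = 17
(466306 - 329814)*(q(673) - 179730) = (466306 - 329814)*(17 - 179730) = 136492*(-179713) = -24529386796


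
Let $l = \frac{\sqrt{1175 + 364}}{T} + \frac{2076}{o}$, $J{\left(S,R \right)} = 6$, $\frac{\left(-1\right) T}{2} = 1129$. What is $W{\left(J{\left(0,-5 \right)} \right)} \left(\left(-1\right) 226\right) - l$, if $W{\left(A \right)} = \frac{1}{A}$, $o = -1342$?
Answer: $- \frac{72709}{2013} + \frac{9 \sqrt{19}}{2258} \approx -36.102$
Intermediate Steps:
$T = -2258$ ($T = \left(-2\right) 1129 = -2258$)
$l = - \frac{1038}{671} - \frac{9 \sqrt{19}}{2258}$ ($l = \frac{\sqrt{1175 + 364}}{-2258} + \frac{2076}{-1342} = \sqrt{1539} \left(- \frac{1}{2258}\right) + 2076 \left(- \frac{1}{1342}\right) = 9 \sqrt{19} \left(- \frac{1}{2258}\right) - \frac{1038}{671} = - \frac{9 \sqrt{19}}{2258} - \frac{1038}{671} = - \frac{1038}{671} - \frac{9 \sqrt{19}}{2258} \approx -1.5643$)
$W{\left(J{\left(0,-5 \right)} \right)} \left(\left(-1\right) 226\right) - l = \frac{\left(-1\right) 226}{6} - \left(- \frac{1038}{671} - \frac{9 \sqrt{19}}{2258}\right) = \frac{1}{6} \left(-226\right) + \left(\frac{1038}{671} + \frac{9 \sqrt{19}}{2258}\right) = - \frac{113}{3} + \left(\frac{1038}{671} + \frac{9 \sqrt{19}}{2258}\right) = - \frac{72709}{2013} + \frac{9 \sqrt{19}}{2258}$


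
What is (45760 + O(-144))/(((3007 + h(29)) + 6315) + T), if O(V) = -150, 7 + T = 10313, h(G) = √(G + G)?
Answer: 447616540/192629163 - 22805*√58/192629163 ≈ 2.3228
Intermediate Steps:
h(G) = √2*√G (h(G) = √(2*G) = √2*√G)
T = 10306 (T = -7 + 10313 = 10306)
(45760 + O(-144))/(((3007 + h(29)) + 6315) + T) = (45760 - 150)/(((3007 + √2*√29) + 6315) + 10306) = 45610/(((3007 + √58) + 6315) + 10306) = 45610/((9322 + √58) + 10306) = 45610/(19628 + √58)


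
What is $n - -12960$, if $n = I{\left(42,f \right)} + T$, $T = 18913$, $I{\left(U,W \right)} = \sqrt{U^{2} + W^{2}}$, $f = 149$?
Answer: $31873 + \sqrt{23965} \approx 32028.0$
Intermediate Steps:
$n = 18913 + \sqrt{23965}$ ($n = \sqrt{42^{2} + 149^{2}} + 18913 = \sqrt{1764 + 22201} + 18913 = \sqrt{23965} + 18913 = 18913 + \sqrt{23965} \approx 19068.0$)
$n - -12960 = \left(18913 + \sqrt{23965}\right) - -12960 = \left(18913 + \sqrt{23965}\right) + 12960 = 31873 + \sqrt{23965}$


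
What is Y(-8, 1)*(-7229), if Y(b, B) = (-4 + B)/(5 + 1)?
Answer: 7229/2 ≈ 3614.5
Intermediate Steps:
Y(b, B) = -⅔ + B/6 (Y(b, B) = (-4 + B)/6 = (-4 + B)*(⅙) = -⅔ + B/6)
Y(-8, 1)*(-7229) = (-⅔ + (⅙)*1)*(-7229) = (-⅔ + ⅙)*(-7229) = -½*(-7229) = 7229/2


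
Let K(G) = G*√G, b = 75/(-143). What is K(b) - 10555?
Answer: -10555 - 375*I*√429/20449 ≈ -10555.0 - 0.37983*I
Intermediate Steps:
b = -75/143 (b = 75*(-1/143) = -75/143 ≈ -0.52448)
K(G) = G^(3/2)
K(b) - 10555 = (-75/143)^(3/2) - 10555 = -375*I*√429/20449 - 10555 = -10555 - 375*I*√429/20449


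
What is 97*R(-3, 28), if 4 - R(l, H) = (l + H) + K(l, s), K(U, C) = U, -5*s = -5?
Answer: -1746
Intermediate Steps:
s = 1 (s = -1/5*(-5) = 1)
R(l, H) = 4 - H - 2*l (R(l, H) = 4 - ((l + H) + l) = 4 - ((H + l) + l) = 4 - (H + 2*l) = 4 + (-H - 2*l) = 4 - H - 2*l)
97*R(-3, 28) = 97*(4 - 1*28 - 2*(-3)) = 97*(4 - 28 + 6) = 97*(-18) = -1746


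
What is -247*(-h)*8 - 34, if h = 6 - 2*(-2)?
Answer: 19726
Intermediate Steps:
h = 10 (h = 6 + 4 = 10)
-247*(-h)*8 - 34 = -247*(-1*10)*8 - 34 = -(-2470)*8 - 34 = -247*(-80) - 34 = 19760 - 34 = 19726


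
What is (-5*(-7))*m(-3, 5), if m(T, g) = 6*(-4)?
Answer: -840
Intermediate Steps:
m(T, g) = -24
(-5*(-7))*m(-3, 5) = -5*(-7)*(-24) = 35*(-24) = -840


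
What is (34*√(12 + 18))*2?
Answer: 68*√30 ≈ 372.45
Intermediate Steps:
(34*√(12 + 18))*2 = (34*√30)*2 = 68*√30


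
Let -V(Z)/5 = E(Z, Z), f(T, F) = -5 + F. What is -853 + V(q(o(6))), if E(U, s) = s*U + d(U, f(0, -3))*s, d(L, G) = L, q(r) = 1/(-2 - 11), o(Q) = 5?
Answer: -144167/169 ≈ -853.06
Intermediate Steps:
q(r) = -1/13 (q(r) = 1/(-13) = -1/13)
E(U, s) = 2*U*s (E(U, s) = s*U + U*s = U*s + U*s = 2*U*s)
V(Z) = -10*Z² (V(Z) = -10*Z*Z = -10*Z²)
-853 + V(q(o(6))) = -853 - 10*(-1/13)² = -853 - 10*1/169 = -853 - 10/169 = -144167/169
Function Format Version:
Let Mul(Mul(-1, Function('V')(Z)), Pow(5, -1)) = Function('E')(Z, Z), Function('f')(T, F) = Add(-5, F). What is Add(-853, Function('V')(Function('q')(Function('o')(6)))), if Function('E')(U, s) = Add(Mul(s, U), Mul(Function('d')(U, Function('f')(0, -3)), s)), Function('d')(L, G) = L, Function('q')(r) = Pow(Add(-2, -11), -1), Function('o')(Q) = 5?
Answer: Rational(-144167, 169) ≈ -853.06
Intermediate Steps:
Function('q')(r) = Rational(-1, 13) (Function('q')(r) = Pow(-13, -1) = Rational(-1, 13))
Function('E')(U, s) = Mul(2, U, s) (Function('E')(U, s) = Add(Mul(s, U), Mul(U, s)) = Add(Mul(U, s), Mul(U, s)) = Mul(2, U, s))
Function('V')(Z) = Mul(-10, Pow(Z, 2)) (Function('V')(Z) = Mul(-5, Mul(2, Z, Z)) = Mul(-5, Mul(2, Pow(Z, 2))) = Mul(-10, Pow(Z, 2)))
Add(-853, Function('V')(Function('q')(Function('o')(6)))) = Add(-853, Mul(-10, Pow(Rational(-1, 13), 2))) = Add(-853, Mul(-10, Rational(1, 169))) = Add(-853, Rational(-10, 169)) = Rational(-144167, 169)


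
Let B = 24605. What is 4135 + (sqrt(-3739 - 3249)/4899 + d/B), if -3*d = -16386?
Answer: 101747137/24605 + 2*I*sqrt(1747)/4899 ≈ 4135.2 + 0.017064*I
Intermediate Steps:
d = 5462 (d = -1/3*(-16386) = 5462)
4135 + (sqrt(-3739 - 3249)/4899 + d/B) = 4135 + (sqrt(-3739 - 3249)/4899 + 5462/24605) = 4135 + (sqrt(-6988)*(1/4899) + 5462*(1/24605)) = 4135 + ((2*I*sqrt(1747))*(1/4899) + 5462/24605) = 4135 + (2*I*sqrt(1747)/4899 + 5462/24605) = 4135 + (5462/24605 + 2*I*sqrt(1747)/4899) = 101747137/24605 + 2*I*sqrt(1747)/4899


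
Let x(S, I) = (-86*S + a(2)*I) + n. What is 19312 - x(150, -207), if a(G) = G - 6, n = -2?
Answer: 31386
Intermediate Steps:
a(G) = -6 + G
x(S, I) = -2 - 86*S - 4*I (x(S, I) = (-86*S + (-6 + 2)*I) - 2 = (-86*S - 4*I) - 2 = -2 - 86*S - 4*I)
19312 - x(150, -207) = 19312 - (-2 - 86*150 - 4*(-207)) = 19312 - (-2 - 12900 + 828) = 19312 - 1*(-12074) = 19312 + 12074 = 31386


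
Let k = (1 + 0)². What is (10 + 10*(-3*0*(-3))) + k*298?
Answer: 308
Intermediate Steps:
k = 1 (k = 1² = 1)
(10 + 10*(-3*0*(-3))) + k*298 = (10 + 10*(-3*0*(-3))) + 1*298 = (10 + 10*(0*(-3))) + 298 = (10 + 10*0) + 298 = (10 + 0) + 298 = 10 + 298 = 308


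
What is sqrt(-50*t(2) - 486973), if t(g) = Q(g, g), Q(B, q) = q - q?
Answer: I*sqrt(486973) ≈ 697.83*I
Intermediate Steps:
Q(B, q) = 0
t(g) = 0
sqrt(-50*t(2) - 486973) = sqrt(-50*0 - 486973) = sqrt(0 - 486973) = sqrt(-486973) = I*sqrt(486973)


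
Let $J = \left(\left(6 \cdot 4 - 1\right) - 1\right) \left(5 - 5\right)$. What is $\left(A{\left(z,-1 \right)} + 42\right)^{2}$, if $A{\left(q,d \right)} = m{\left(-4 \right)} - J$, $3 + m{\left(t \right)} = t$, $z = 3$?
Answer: $1225$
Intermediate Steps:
$m{\left(t \right)} = -3 + t$
$J = 0$ ($J = \left(\left(24 - 1\right) - 1\right) 0 = \left(23 - 1\right) 0 = 22 \cdot 0 = 0$)
$A{\left(q,d \right)} = -7$ ($A{\left(q,d \right)} = \left(-3 - 4\right) - 0 = -7 + 0 = -7$)
$\left(A{\left(z,-1 \right)} + 42\right)^{2} = \left(-7 + 42\right)^{2} = 35^{2} = 1225$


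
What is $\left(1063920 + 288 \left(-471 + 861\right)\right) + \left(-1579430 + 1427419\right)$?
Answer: $1024229$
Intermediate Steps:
$\left(1063920 + 288 \left(-471 + 861\right)\right) + \left(-1579430 + 1427419\right) = \left(1063920 + 288 \cdot 390\right) - 152011 = \left(1063920 + 112320\right) - 152011 = 1176240 - 152011 = 1024229$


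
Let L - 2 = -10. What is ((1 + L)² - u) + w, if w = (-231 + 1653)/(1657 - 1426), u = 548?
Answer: -37949/77 ≈ -492.84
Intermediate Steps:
L = -8 (L = 2 - 10 = -8)
w = 474/77 (w = 1422/231 = 1422*(1/231) = 474/77 ≈ 6.1558)
((1 + L)² - u) + w = ((1 - 8)² - 1*548) + 474/77 = ((-7)² - 548) + 474/77 = (49 - 548) + 474/77 = -499 + 474/77 = -37949/77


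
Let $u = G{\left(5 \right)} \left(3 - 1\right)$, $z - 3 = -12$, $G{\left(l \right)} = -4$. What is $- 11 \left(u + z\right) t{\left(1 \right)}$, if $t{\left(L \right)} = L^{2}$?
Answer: $187$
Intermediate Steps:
$z = -9$ ($z = 3 - 12 = -9$)
$u = -8$ ($u = - 4 \left(3 - 1\right) = \left(-4\right) 2 = -8$)
$- 11 \left(u + z\right) t{\left(1 \right)} = - 11 \left(-8 - 9\right) 1^{2} = \left(-11\right) \left(-17\right) 1 = 187 \cdot 1 = 187$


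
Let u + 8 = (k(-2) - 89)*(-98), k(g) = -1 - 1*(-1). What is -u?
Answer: -8714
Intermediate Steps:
k(g) = 0 (k(g) = -1 + 1 = 0)
u = 8714 (u = -8 + (0 - 89)*(-98) = -8 - 89*(-98) = -8 + 8722 = 8714)
-u = -1*8714 = -8714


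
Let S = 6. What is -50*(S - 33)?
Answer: 1350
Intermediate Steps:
-50*(S - 33) = -50*(6 - 33) = -50*(-27) = 1350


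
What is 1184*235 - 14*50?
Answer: 277540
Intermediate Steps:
1184*235 - 14*50 = 278240 - 700 = 277540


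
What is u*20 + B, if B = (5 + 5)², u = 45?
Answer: 1000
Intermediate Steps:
B = 100 (B = 10² = 100)
u*20 + B = 45*20 + 100 = 900 + 100 = 1000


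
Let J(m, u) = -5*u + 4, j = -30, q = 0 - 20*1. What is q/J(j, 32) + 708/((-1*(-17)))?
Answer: 27697/663 ≈ 41.775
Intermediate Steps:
q = -20 (q = 0 - 20 = -20)
J(m, u) = 4 - 5*u
q/J(j, 32) + 708/((-1*(-17))) = -20/(4 - 5*32) + 708/((-1*(-17))) = -20/(4 - 160) + 708/17 = -20/(-156) + 708*(1/17) = -20*(-1/156) + 708/17 = 5/39 + 708/17 = 27697/663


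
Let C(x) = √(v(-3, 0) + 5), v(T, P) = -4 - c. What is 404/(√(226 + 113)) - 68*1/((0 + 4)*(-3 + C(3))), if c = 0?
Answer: 17/2 + 404*√339/339 ≈ 30.442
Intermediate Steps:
v(T, P) = -4 (v(T, P) = -4 - 1*0 = -4 + 0 = -4)
C(x) = 1 (C(x) = √(-4 + 5) = √1 = 1)
404/(√(226 + 113)) - 68*1/((0 + 4)*(-3 + C(3))) = 404/(√(226 + 113)) - 68*1/((0 + 4)*(-3 + 1)) = 404/(√339) - 68/((-2*4)) = 404*(√339/339) - 68/(-8) = 404*√339/339 - 68*(-⅛) = 404*√339/339 + 17/2 = 17/2 + 404*√339/339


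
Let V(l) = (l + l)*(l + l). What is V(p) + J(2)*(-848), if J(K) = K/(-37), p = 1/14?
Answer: 83141/1813 ≈ 45.858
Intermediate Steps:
p = 1/14 ≈ 0.071429
J(K) = -K/37 (J(K) = K*(-1/37) = -K/37)
V(l) = 4*l**2 (V(l) = (2*l)*(2*l) = 4*l**2)
V(p) + J(2)*(-848) = 4*(1/14)**2 - 1/37*2*(-848) = 4*(1/196) - 2/37*(-848) = 1/49 + 1696/37 = 83141/1813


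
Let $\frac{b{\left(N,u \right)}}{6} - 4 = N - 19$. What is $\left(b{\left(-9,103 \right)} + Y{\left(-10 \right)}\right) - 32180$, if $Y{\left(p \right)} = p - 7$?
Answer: $-32341$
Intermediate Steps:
$b{\left(N,u \right)} = -90 + 6 N$ ($b{\left(N,u \right)} = 24 + 6 \left(N - 19\right) = 24 + 6 \left(-19 + N\right) = 24 + \left(-114 + 6 N\right) = -90 + 6 N$)
$Y{\left(p \right)} = -7 + p$ ($Y{\left(p \right)} = p - 7 = -7 + p$)
$\left(b{\left(-9,103 \right)} + Y{\left(-10 \right)}\right) - 32180 = \left(\left(-90 + 6 \left(-9\right)\right) - 17\right) - 32180 = \left(\left(-90 - 54\right) - 17\right) - 32180 = \left(-144 - 17\right) - 32180 = -161 - 32180 = -32341$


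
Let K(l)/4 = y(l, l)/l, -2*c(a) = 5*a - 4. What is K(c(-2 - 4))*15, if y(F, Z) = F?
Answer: 60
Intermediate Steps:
c(a) = 2 - 5*a/2 (c(a) = -(5*a - 4)/2 = -(-4 + 5*a)/2 = 2 - 5*a/2)
K(l) = 4 (K(l) = 4*(l/l) = 4*1 = 4)
K(c(-2 - 4))*15 = 4*15 = 60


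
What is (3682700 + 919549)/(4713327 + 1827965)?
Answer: 4602249/6541292 ≈ 0.70357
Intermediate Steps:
(3682700 + 919549)/(4713327 + 1827965) = 4602249/6541292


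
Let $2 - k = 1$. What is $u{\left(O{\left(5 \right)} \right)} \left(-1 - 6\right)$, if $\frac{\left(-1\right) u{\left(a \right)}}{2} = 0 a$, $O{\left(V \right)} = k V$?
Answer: $0$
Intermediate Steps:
$k = 1$ ($k = 2 - 1 = 1$)
$O{\left(V \right)} = V$ ($O{\left(V \right)} = 1 V = V$)
$u{\left(a \right)} = 0$ ($u{\left(a \right)} = - 2 \cdot 0 a = \left(-2\right) 0 = 0$)
$u{\left(O{\left(5 \right)} \right)} \left(-1 - 6\right) = 0 \left(-1 - 6\right) = 0 \left(-7\right) = 0$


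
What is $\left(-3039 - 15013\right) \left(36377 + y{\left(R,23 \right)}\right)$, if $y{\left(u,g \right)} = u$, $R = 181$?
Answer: $-659945016$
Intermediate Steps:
$\left(-3039 - 15013\right) \left(36377 + y{\left(R,23 \right)}\right) = \left(-3039 - 15013\right) \left(36377 + 181\right) = \left(-18052\right) 36558 = -659945016$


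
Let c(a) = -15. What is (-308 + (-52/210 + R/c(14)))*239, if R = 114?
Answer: -7926196/105 ≈ -75488.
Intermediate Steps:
(-308 + (-52/210 + R/c(14)))*239 = (-308 + (-52/210 + 114/(-15)))*239 = (-308 + (-52*1/210 + 114*(-1/15)))*239 = (-308 + (-26/105 - 38/5))*239 = (-308 - 824/105)*239 = -33164/105*239 = -7926196/105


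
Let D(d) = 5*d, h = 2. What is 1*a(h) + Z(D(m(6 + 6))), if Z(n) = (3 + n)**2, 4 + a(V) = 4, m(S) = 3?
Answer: 324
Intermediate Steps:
a(V) = 0 (a(V) = -4 + 4 = 0)
1*a(h) + Z(D(m(6 + 6))) = 1*0 + (3 + 5*3)**2 = 0 + (3 + 15)**2 = 0 + 18**2 = 0 + 324 = 324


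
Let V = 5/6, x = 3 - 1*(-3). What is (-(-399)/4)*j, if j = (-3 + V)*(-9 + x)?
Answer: 5187/8 ≈ 648.38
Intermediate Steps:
x = 6 (x = 3 + 3 = 6)
V = ⅚ (V = 5*(⅙) = ⅚ ≈ 0.83333)
j = 13/2 (j = (-3 + ⅚)*(-9 + 6) = -13/6*(-3) = 13/2 ≈ 6.5000)
(-(-399)/4)*j = -(-399)/4*(13/2) = -21*(-19/4)*(13/2) = (399/4)*(13/2) = 5187/8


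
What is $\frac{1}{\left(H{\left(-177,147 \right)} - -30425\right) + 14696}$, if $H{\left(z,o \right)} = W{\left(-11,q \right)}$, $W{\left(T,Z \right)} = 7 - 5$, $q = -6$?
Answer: $\frac{1}{45123} \approx 2.2162 \cdot 10^{-5}$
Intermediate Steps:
$W{\left(T,Z \right)} = 2$
$H{\left(z,o \right)} = 2$
$\frac{1}{\left(H{\left(-177,147 \right)} - -30425\right) + 14696} = \frac{1}{\left(2 - -30425\right) + 14696} = \frac{1}{\left(2 + 30425\right) + 14696} = \frac{1}{30427 + 14696} = \frac{1}{45123}$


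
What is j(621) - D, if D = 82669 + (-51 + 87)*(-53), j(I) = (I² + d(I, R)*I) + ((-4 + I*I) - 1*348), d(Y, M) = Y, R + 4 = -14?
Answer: 1075810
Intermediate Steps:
R = -18 (R = -4 - 14 = -18)
j(I) = -352 + 3*I² (j(I) = (I² + I*I) + ((-4 + I*I) - 1*348) = (I² + I²) + ((-4 + I²) - 348) = 2*I² + (-352 + I²) = -352 + 3*I²)
D = 80761 (D = 82669 + 36*(-53) = 82669 - 1908 = 80761)
j(621) - D = (-352 + 3*621²) - 1*80761 = (-352 + 3*385641) - 80761 = (-352 + 1156923) - 80761 = 1156571 - 80761 = 1075810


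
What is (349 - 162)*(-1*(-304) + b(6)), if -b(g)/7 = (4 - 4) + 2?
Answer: 54230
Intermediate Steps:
b(g) = -14 (b(g) = -7*((4 - 4) + 2) = -7*(0 + 2) = -7*2 = -14)
(349 - 162)*(-1*(-304) + b(6)) = (349 - 162)*(-1*(-304) - 14) = 187*(304 - 14) = 187*290 = 54230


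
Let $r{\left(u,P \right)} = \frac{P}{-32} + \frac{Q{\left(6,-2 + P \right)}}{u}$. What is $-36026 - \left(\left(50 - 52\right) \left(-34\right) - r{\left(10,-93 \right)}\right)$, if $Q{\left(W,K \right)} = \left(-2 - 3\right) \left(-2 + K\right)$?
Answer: $- \frac{1153363}{32} \approx -36043.0$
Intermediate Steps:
$Q{\left(W,K \right)} = 10 - 5 K$ ($Q{\left(W,K \right)} = - 5 \left(-2 + K\right) = 10 - 5 K$)
$r{\left(u,P \right)} = - \frac{P}{32} + \frac{20 - 5 P}{u}$ ($r{\left(u,P \right)} = \frac{P}{-32} + \frac{10 - 5 \left(-2 + P\right)}{u} = P \left(- \frac{1}{32}\right) + \frac{10 - \left(-10 + 5 P\right)}{u} = - \frac{P}{32} + \frac{20 - 5 P}{u}$)
$-36026 - \left(\left(50 - 52\right) \left(-34\right) - r{\left(10,-93 \right)}\right) = -36026 - \left(\left(50 - 52\right) \left(-34\right) - \frac{640 - -14880 - \left(-93\right) 10}{32 \cdot 10}\right) = -36026 - \left(\left(-2\right) \left(-34\right) - \frac{1}{32} \cdot \frac{1}{10} \left(640 + 14880 + 930\right)\right) = -36026 - \left(68 - \frac{1}{32} \cdot \frac{1}{10} \cdot 16450\right) = -36026 - \left(68 - \frac{1645}{32}\right) = -36026 - \frac{531}{32} = - \frac{1153363}{32}$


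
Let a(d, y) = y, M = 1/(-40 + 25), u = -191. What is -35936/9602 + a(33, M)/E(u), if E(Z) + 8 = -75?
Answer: -22365359/5977245 ≈ -3.7417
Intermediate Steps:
M = -1/15 (M = 1/(-15) = -1/15 ≈ -0.066667)
E(Z) = -83 (E(Z) = -8 - 75 = -83)
-35936/9602 + a(33, M)/E(u) = -35936/9602 - 1/15/(-83) = -35936*1/9602 - 1/15*(-1/83) = -17968/4801 + 1/1245 = -22365359/5977245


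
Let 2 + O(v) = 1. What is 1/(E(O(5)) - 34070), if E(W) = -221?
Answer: -1/34291 ≈ -2.9162e-5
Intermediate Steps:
O(v) = -1 (O(v) = -2 + 1 = -1)
1/(E(O(5)) - 34070) = 1/(-221 - 34070) = 1/(-34291) = -1/34291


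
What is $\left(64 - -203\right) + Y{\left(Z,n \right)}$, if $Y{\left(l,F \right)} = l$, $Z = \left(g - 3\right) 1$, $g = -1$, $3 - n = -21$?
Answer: $263$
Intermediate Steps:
$n = 24$ ($n = 3 - -21 = 3 + 21 = 24$)
$Z = -4$ ($Z = \left(-1 - 3\right) 1 = \left(-4\right) 1 = -4$)
$\left(64 - -203\right) + Y{\left(Z,n \right)} = \left(64 - -203\right) - 4 = \left(64 + 203\right) - 4 = 267 - 4 = 263$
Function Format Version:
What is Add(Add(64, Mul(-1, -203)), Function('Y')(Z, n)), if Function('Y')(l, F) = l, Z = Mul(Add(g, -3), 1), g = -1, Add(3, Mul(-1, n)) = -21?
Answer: 263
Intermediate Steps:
n = 24 (n = Add(3, Mul(-1, -21)) = Add(3, 21) = 24)
Z = -4 (Z = Mul(Add(-1, -3), 1) = Mul(-4, 1) = -4)
Add(Add(64, Mul(-1, -203)), Function('Y')(Z, n)) = Add(Add(64, Mul(-1, -203)), -4) = Add(Add(64, 203), -4) = Add(267, -4) = 263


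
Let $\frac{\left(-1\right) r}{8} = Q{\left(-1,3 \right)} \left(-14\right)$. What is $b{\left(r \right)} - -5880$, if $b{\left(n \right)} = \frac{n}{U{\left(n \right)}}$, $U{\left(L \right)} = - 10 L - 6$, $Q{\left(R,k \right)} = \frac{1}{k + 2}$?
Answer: $\frac{3380944}{575} \approx 5879.9$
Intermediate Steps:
$Q{\left(R,k \right)} = \frac{1}{2 + k}$
$U{\left(L \right)} = -6 - 10 L$
$r = \frac{112}{5}$ ($r = - 8 \frac{1}{2 + 3} \left(-14\right) = - 8 \cdot \frac{1}{5} \left(-14\right) = \left(-8\right) \left(- \frac{14}{5}\right) = \frac{112}{5} \approx 22.4$)
$b{\left(n \right)} = \frac{n}{-6 - 10 n}$
$b{\left(r \right)} - -5880 = \left(-1\right) \frac{112}{5} \frac{1}{6 + 10 \cdot \frac{112}{5}} - -5880 = \left(-1\right) \frac{112}{5} \frac{1}{6 + 224} + 5880 = \left(-1\right) \frac{112}{5} \cdot \frac{1}{230} + 5880 = - \frac{56}{575} + 5880 = \frac{3380944}{575}$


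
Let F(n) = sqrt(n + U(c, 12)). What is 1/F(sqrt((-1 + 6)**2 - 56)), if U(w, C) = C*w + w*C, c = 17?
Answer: 1/sqrt(408 + I*sqrt(31)) ≈ 0.049504 - 0.0003378*I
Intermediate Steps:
U(w, C) = 2*C*w (U(w, C) = C*w + C*w = 2*C*w)
F(n) = sqrt(408 + n) (F(n) = sqrt(n + 2*12*17) = sqrt(n + 408) = sqrt(408 + n))
1/F(sqrt((-1 + 6)**2 - 56)) = 1/(sqrt(408 + sqrt((-1 + 6)**2 - 56))) = 1/(sqrt(408 + sqrt(5**2 - 56))) = 1/(sqrt(408 + sqrt(25 - 56))) = 1/(sqrt(408 + sqrt(-31))) = 1/(sqrt(408 + I*sqrt(31))) = 1/sqrt(408 + I*sqrt(31))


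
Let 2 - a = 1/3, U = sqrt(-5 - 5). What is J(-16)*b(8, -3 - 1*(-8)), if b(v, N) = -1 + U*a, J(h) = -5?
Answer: 5 - 25*I*sqrt(10)/3 ≈ 5.0 - 26.352*I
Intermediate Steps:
U = I*sqrt(10) (U = sqrt(-10) = I*sqrt(10) ≈ 3.1623*I)
a = 5/3 (a = 2 - 1/3 = 5/3 ≈ 1.6667)
b(v, N) = -1 + 5*I*sqrt(10)/3 (b(v, N) = -1 + (I*sqrt(10))*(5/3) = -1 + 5*I*sqrt(10)/3)
J(-16)*b(8, -3 - 1*(-8)) = -5*(-1 + 5*I*sqrt(10)/3) = 5 - 25*I*sqrt(10)/3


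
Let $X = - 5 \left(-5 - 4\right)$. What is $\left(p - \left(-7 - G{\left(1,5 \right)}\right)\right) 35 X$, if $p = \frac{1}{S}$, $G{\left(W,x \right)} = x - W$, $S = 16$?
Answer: $\frac{278775}{16} \approx 17423.0$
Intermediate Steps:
$X = 45$ ($X = \left(-5\right) \left(-9\right) = 45$)
$p = \frac{1}{16} \approx 0.0625$
$\left(p - \left(-7 - G{\left(1,5 \right)}\right)\right) 35 X = \left(\frac{1}{16} - \left(-7 - \left(5 - 1\right)\right)\right) 35 \cdot 45 = \left(\frac{1}{16} - \left(-7 - 4\right)\right) 35 \cdot 45 = \left(\frac{1}{16} - -11\right) 35 \cdot 45 = \left(\frac{1}{16} + 11\right) 35 \cdot 45 = \frac{177}{16} \cdot 35 \cdot 45 = \frac{6195}{16} \cdot 45 = \frac{278775}{16}$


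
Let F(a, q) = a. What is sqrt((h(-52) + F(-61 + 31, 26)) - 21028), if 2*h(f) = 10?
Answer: I*sqrt(21053) ≈ 145.1*I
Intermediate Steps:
h(f) = 5 (h(f) = (1/2)*10 = 5)
sqrt((h(-52) + F(-61 + 31, 26)) - 21028) = sqrt((5 + (-61 + 31)) - 21028) = sqrt((5 - 30) - 21028) = sqrt(-25 - 21028) = sqrt(-21053) = I*sqrt(21053)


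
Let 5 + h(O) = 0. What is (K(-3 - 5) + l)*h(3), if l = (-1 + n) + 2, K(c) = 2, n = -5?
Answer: 10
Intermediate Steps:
h(O) = -5 (h(O) = -5 + 0 = -5)
l = -4 (l = (-1 - 5) + 2 = -6 + 2 = -4)
(K(-3 - 5) + l)*h(3) = (2 - 4)*(-5) = -2*(-5) = 10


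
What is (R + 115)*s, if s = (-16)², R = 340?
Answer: 116480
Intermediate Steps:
s = 256
(R + 115)*s = (340 + 115)*256 = 455*256 = 116480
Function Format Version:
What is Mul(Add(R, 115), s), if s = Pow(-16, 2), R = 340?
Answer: 116480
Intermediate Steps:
s = 256
Mul(Add(R, 115), s) = Mul(Add(340, 115), 256) = Mul(455, 256) = 116480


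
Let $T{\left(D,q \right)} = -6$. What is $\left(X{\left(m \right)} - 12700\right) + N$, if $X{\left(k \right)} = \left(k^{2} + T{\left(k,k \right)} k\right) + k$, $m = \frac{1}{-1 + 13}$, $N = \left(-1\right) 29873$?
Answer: $- \frac{6130571}{144} \approx -42573.0$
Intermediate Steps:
$N = -29873$
$m = \frac{1}{12} \approx 0.083333$
$X{\left(k \right)} = k^{2} - 5 k$ ($X{\left(k \right)} = \left(k^{2} - 6 k\right) + k = k^{2} - 5 k$)
$\left(X{\left(m \right)} - 12700\right) + N = \left(\frac{-5 + \frac{1}{12}}{12} - 12700\right) - 29873 = \left(\frac{1}{12} \left(- \frac{59}{12}\right) - 12700\right) - 29873 = \left(- \frac{59}{144} - 12700\right) - 29873 = - \frac{1828859}{144} - 29873 = - \frac{6130571}{144}$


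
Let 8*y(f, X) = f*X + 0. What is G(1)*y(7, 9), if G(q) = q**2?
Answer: 63/8 ≈ 7.8750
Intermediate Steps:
y(f, X) = X*f/8 (y(f, X) = (f*X + 0)/8 = (X*f + 0)/8 = (X*f)/8 = X*f/8)
G(1)*y(7, 9) = 1**2*((1/8)*9*7) = 1*(63/8) = 63/8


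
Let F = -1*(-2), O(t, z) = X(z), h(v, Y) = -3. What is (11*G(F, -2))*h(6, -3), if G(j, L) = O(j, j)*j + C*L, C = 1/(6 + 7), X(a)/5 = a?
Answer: -8514/13 ≈ -654.92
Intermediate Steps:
X(a) = 5*a
O(t, z) = 5*z
F = 2
C = 1/13 ≈ 0.076923
G(j, L) = 5*j**2 + L/13 (G(j, L) = (5*j)*j + L/13 = 5*j**2 + L/13)
(11*G(F, -2))*h(6, -3) = (11*(5*2**2 + (1/13)*(-2)))*(-3) = (11*(5*4 - 2/13))*(-3) = (11*(20 - 2/13))*(-3) = (11*(258/13))*(-3) = (2838/13)*(-3) = -8514/13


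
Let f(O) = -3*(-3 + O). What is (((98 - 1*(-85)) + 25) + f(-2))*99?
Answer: 22077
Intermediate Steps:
f(O) = 9 - 3*O
(((98 - 1*(-85)) + 25) + f(-2))*99 = (((98 - 1*(-85)) + 25) + (9 - 3*(-2)))*99 = (((98 + 85) + 25) + (9 + 6))*99 = ((183 + 25) + 15)*99 = (208 + 15)*99 = 223*99 = 22077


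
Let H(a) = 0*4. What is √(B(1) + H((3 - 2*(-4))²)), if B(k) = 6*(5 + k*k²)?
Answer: 6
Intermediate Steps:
B(k) = 30 + 6*k³ (B(k) = 6*(5 + k³) = 30 + 6*k³)
H(a) = 0
√(B(1) + H((3 - 2*(-4))²)) = √((30 + 6*1³) + 0) = √((30 + 6*1) + 0) = √((30 + 6) + 0) = √(36 + 0) = √36 = 6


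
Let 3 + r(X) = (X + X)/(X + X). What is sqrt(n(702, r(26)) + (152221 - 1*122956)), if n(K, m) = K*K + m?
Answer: sqrt(522067) ≈ 722.54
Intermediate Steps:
r(X) = -2 (r(X) = -3 + (X + X)/(X + X) = -3 + (2*X)/((2*X)) = -3 + (2*X)*(1/(2*X)) = -3 + 1 = -2)
n(K, m) = m + K**2 (n(K, m) = K**2 + m = m + K**2)
sqrt(n(702, r(26)) + (152221 - 1*122956)) = sqrt((-2 + 702**2) + (152221 - 1*122956)) = sqrt((-2 + 492804) + (152221 - 122956)) = sqrt(492802 + 29265) = sqrt(522067)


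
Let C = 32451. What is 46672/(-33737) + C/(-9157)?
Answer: -1522174891/308929709 ≈ -4.9273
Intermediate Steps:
46672/(-33737) + C/(-9157) = 46672/(-33737) + 32451/(-9157) = 46672*(-1/33737) + 32451*(-1/9157) = -46672/33737 - 32451/9157 = -1522174891/308929709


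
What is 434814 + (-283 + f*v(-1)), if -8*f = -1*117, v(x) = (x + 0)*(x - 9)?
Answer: 1738709/4 ≈ 4.3468e+5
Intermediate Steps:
v(x) = x*(-9 + x)
f = 117/8 (f = -(-1)*117/8 = -⅛*(-117) = 117/8 ≈ 14.625)
434814 + (-283 + f*v(-1)) = 434814 + (-283 + 117*(-(-9 - 1))/8) = 434814 + (-283 + 117*(-1*(-10))/8) = 434814 + (-283 + (117/8)*10) = 434814 + (-283 + 585/4) = 434814 - 547/4 = 1738709/4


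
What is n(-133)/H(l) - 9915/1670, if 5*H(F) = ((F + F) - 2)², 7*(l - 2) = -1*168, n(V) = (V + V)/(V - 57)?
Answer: -2096845/353372 ≈ -5.9338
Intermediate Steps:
n(V) = 2*V/(-57 + V) (n(V) = (2*V)/(-57 + V) = 2*V/(-57 + V))
l = -22 (l = 2 + (-1*168)/7 = 2 + (⅐)*(-168) = 2 - 24 = -22)
H(F) = (-2 + 2*F)²/5 (H(F) = ((F + F) - 2)²/5 = (2*F - 2)²/5 = (-2 + 2*F)²/5)
n(-133)/H(l) - 9915/1670 = (2*(-133)/(-57 - 133))/((4*(-1 - 22)²/5)) - 9915/1670 = (2*(-133)/(-190))/(((⅘)*(-23)²)) - 9915*1/1670 = (2*(-133)*(-1/190))/(((⅘)*529)) - 1983/334 = 7/(5*(2116/5)) - 1983/334 = (7/5)*(5/2116) - 1983/334 = 7/2116 - 1983/334 = -2096845/353372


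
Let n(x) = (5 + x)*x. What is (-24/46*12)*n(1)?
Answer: -864/23 ≈ -37.565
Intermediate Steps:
n(x) = x*(5 + x)
(-24/46*12)*n(1) = (-24/46*12)*(1*(5 + 1)) = (-24*1/46*12)*(1*6) = -12/23*12*6 = -144/23*6 = -864/23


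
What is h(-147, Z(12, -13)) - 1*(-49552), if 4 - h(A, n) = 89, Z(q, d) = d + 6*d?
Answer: 49467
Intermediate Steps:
Z(q, d) = 7*d
h(A, n) = -85 (h(A, n) = 4 - 1*89 = 4 - 89 = -85)
h(-147, Z(12, -13)) - 1*(-49552) = -85 - 1*(-49552) = -85 + 49552 = 49467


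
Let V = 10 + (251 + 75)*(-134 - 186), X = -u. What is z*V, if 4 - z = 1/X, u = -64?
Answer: -13299525/32 ≈ -4.1561e+5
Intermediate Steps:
X = 64 (X = -1*(-64) = 64)
V = -104310 (V = 10 + 326*(-320) = 10 - 104320 = -104310)
z = 255/64 (z = 4 - 1/64 = 255/64 ≈ 3.9844)
z*V = (255/64)*(-104310) = -13299525/32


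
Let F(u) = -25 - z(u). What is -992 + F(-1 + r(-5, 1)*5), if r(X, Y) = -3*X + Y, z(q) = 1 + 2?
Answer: -1020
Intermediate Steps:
z(q) = 3
r(X, Y) = Y - 3*X
F(u) = -28 (F(u) = -25 - 1*3 = -25 - 3 = -28)
-992 + F(-1 + r(-5, 1)*5) = -992 - 28 = -1020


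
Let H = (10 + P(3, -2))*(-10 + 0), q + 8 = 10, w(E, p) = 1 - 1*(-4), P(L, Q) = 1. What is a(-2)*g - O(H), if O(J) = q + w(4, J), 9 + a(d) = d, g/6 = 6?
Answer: -403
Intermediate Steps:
g = 36 (g = 6*6 = 36)
w(E, p) = 5 (w(E, p) = 1 + 4 = 5)
q = 2 (q = -8 + 10 = 2)
H = -110 (H = (10 + 1)*(-10 + 0) = 11*(-10) = -110)
a(d) = -9 + d
O(J) = 7 (O(J) = 2 + 5 = 7)
a(-2)*g - O(H) = (-9 - 2)*36 - 1*7 = -11*36 - 7 = -396 - 7 = -403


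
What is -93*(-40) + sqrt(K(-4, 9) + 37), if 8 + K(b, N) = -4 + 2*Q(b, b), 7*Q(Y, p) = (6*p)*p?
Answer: 3720 + sqrt(2569)/7 ≈ 3727.2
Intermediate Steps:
Q(Y, p) = 6*p**2/7 (Q(Y, p) = ((6*p)*p)/7 = (6*p**2)/7 = 6*p**2/7)
K(b, N) = -12 + 12*b**2/7 (K(b, N) = -8 + (-4 + 2*(6*b**2/7)) = -8 + (-4 + 12*b**2/7) = -12 + 12*b**2/7)
-93*(-40) + sqrt(K(-4, 9) + 37) = -93*(-40) + sqrt((-12 + (12/7)*(-4)**2) + 37) = 3720 + sqrt((-12 + (12/7)*16) + 37) = 3720 + sqrt((-12 + 192/7) + 37) = 3720 + sqrt(108/7 + 37) = 3720 + sqrt(367/7) = 3720 + sqrt(2569)/7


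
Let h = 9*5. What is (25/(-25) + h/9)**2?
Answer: 16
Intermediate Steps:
h = 45
(25/(-25) + h/9)**2 = (25/(-25) + 45/9)**2 = (25*(-1/25) + 45*(1/9))**2 = (-1 + 5)**2 = 4**2 = 16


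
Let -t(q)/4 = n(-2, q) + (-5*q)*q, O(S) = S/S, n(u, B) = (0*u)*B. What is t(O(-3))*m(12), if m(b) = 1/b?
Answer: 5/3 ≈ 1.6667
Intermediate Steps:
n(u, B) = 0 (n(u, B) = 0*B = 0)
O(S) = 1
t(q) = 20*q² (t(q) = -4*(0 + (-5*q)*q) = -4*(0 - 5*q²) = -(-20)*q² = 20*q²)
t(O(-3))*m(12) = (20*1²)/12 = (20*1)*(1/12) = 20*(1/12) = 5/3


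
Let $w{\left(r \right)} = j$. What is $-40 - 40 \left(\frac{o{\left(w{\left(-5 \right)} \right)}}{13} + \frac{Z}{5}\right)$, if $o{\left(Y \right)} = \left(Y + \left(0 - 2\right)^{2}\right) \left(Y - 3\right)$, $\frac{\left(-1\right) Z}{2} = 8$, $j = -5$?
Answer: $\frac{824}{13} \approx 63.385$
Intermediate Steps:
$w{\left(r \right)} = -5$
$Z = -16$ ($Z = \left(-2\right) 8 = -16$)
$o{\left(Y \right)} = \left(-3 + Y\right) \left(4 + Y\right)$ ($o{\left(Y \right)} = \left(Y + \left(-2\right)^{2}\right) \left(-3 + Y\right) = \left(Y + 4\right) \left(-3 + Y\right) = \left(4 + Y\right) \left(-3 + Y\right) = \left(-3 + Y\right) \left(4 + Y\right)$)
$-40 - 40 \left(\frac{o{\left(w{\left(-5 \right)} \right)}}{13} + \frac{Z}{5}\right) = -40 - 40 \left(\frac{-12 - 5 + \left(-5\right)^{2}}{13} - \frac{16}{5}\right) = -40 - 40 \left(\left(-12 - 5 + 25\right) \frac{1}{13} - \frac{16}{5}\right) = -40 - 40 \left(8 \cdot \frac{1}{13} - \frac{16}{5}\right) = -40 - 40 \left(\frac{8}{13} - \frac{16}{5}\right) = -40 - - \frac{1344}{13} = -40 + \frac{1344}{13} = \frac{824}{13}$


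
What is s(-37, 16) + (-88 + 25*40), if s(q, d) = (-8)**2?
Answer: 976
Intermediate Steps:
s(q, d) = 64
s(-37, 16) + (-88 + 25*40) = 64 + (-88 + 25*40) = 64 + (-88 + 1000) = 64 + 912 = 976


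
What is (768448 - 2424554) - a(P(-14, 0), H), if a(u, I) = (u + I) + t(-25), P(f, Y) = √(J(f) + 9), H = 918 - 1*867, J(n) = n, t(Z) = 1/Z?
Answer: -41403924/25 - I*√5 ≈ -1.6562e+6 - 2.2361*I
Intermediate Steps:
H = 51 (H = 918 - 867 = 51)
P(f, Y) = √(9 + f) (P(f, Y) = √(f + 9) = √(9 + f))
a(u, I) = -1/25 + I + u (a(u, I) = (u + I) + 1/(-25) = (I + u) - 1/25 = -1/25 + I + u)
(768448 - 2424554) - a(P(-14, 0), H) = (768448 - 2424554) - (-1/25 + 51 + √(9 - 14)) = -1656106 - (-1/25 + 51 + √(-5)) = -1656106 - (-1/25 + 51 + I*√5) = -1656106 - (1274/25 + I*√5) = -1656106 + (-1274/25 - I*√5) = -41403924/25 - I*√5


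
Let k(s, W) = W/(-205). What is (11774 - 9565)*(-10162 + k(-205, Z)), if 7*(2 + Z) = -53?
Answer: -32212528227/1435 ≈ -2.2448e+7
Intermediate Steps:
Z = -67/7 (Z = -2 + (1/7)*(-53) = -2 - 53/7 = -67/7 ≈ -9.5714)
k(s, W) = -W/205 (k(s, W) = W*(-1/205) = -W/205)
(11774 - 9565)*(-10162 + k(-205, Z)) = (11774 - 9565)*(-10162 - 1/205*(-67/7)) = 2209*(-10162 + 67/1435) = 2209*(-14582403/1435) = -32212528227/1435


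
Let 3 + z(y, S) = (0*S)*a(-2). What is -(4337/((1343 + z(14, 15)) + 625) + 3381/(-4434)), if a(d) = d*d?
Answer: -4195531/2904270 ≈ -1.4446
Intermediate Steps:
a(d) = d**2
z(y, S) = -3 (z(y, S) = -3 + (0*S)*(-2)**2 = -3 + 0*4 = -3 + 0 = -3)
-(4337/((1343 + z(14, 15)) + 625) + 3381/(-4434)) = -(4337/((1343 - 3) + 625) + 3381/(-4434)) = -(4337/(1340 + 625) + 3381*(-1/4434)) = -(4337/1965 - 1127/1478) = -1*4195531/2904270 = -4195531/2904270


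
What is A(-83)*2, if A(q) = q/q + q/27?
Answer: -112/27 ≈ -4.1481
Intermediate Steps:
A(q) = 1 + q/27 (A(q) = 1 + q*(1/27) = 1 + q/27)
A(-83)*2 = (1 + (1/27)*(-83))*2 = (1 - 83/27)*2 = -56/27*2 = -112/27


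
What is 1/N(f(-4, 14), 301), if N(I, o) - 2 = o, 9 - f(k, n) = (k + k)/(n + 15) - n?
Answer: 1/303 ≈ 0.0033003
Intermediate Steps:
f(k, n) = 9 + n - 2*k/(15 + n) (f(k, n) = 9 - ((k + k)/(n + 15) - n) = 9 - ((2*k)/(15 + n) - n) = 9 - (2*k/(15 + n) - n) = 9 - (-n + 2*k/(15 + n)) = 9 + (n - 2*k/(15 + n)) = 9 + n - 2*k/(15 + n))
N(I, o) = 2 + o
1/N(f(-4, 14), 301) = 1/(2 + 301) = 1/303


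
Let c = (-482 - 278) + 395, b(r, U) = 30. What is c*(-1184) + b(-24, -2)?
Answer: 432190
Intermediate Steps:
c = -365 (c = -760 + 395 = -365)
c*(-1184) + b(-24, -2) = -365*(-1184) + 30 = 432160 + 30 = 432190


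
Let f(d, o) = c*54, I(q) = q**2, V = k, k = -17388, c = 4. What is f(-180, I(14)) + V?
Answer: -17172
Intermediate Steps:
V = -17388
f(d, o) = 216 (f(d, o) = 4*54 = 216)
f(-180, I(14)) + V = 216 - 17388 = -17172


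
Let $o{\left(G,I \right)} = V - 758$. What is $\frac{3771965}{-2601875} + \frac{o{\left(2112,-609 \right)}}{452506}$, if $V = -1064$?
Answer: $- \frac{171157741054}{117736404875} \approx -1.4537$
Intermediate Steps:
$o{\left(G,I \right)} = -1822$ ($o{\left(G,I \right)} = -1064 - 758 = -1822$)
$\frac{3771965}{-2601875} + \frac{o{\left(2112,-609 \right)}}{452506} = \frac{3771965}{-2601875} - \frac{1822}{452506} = 3771965 \left(- \frac{1}{2601875}\right) - \frac{911}{226253} = - \frac{754393}{520375} - \frac{911}{226253} = - \frac{171157741054}{117736404875}$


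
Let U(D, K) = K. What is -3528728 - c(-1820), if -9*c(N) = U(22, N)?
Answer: -31760372/9 ≈ -3.5289e+6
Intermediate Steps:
c(N) = -N/9
-3528728 - c(-1820) = -3528728 - (-1)*(-1820)/9 = -3528728 - 1*1820/9 = -3528728 - 1820/9 = -31760372/9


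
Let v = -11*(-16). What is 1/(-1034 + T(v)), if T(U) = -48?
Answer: -1/1082 ≈ -0.00092421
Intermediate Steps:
v = 176
1/(-1034 + T(v)) = 1/(-1034 - 48) = 1/(-1082) = -1/1082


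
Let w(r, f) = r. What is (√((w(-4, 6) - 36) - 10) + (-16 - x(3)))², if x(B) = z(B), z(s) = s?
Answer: 311 - 190*I*√2 ≈ 311.0 - 268.7*I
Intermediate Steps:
x(B) = B
(√((w(-4, 6) - 36) - 10) + (-16 - x(3)))² = (√((-4 - 36) - 10) + (-16 - 1*3))² = (√(-40 - 10) + (-16 - 3))² = (√(-50) - 19)² = (5*I*√2 - 19)² = (-19 + 5*I*√2)²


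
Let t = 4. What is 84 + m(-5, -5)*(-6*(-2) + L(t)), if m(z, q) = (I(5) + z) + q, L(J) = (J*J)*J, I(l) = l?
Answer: -296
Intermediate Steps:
L(J) = J**3 (L(J) = J**2*J = J**3)
m(z, q) = 5 + q + z (m(z, q) = (5 + z) + q = 5 + q + z)
84 + m(-5, -5)*(-6*(-2) + L(t)) = 84 + (5 - 5 - 5)*(-6*(-2) + 4**3) = 84 - 5*(12 + 64) = 84 - 5*76 = 84 - 380 = -296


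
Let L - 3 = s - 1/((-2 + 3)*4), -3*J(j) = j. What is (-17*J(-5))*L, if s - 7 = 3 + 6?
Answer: -2125/4 ≈ -531.25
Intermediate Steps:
s = 16 (s = 7 + (3 + 6) = 7 + 9 = 16)
J(j) = -j/3
L = 75/4 (L = 3 + (16 - 1/((-2 + 3)*4)) = 3 + (16 - 1/(1*4)) = 3 + (16 - 1/4) = 3 + (16 - 1*¼) = 3 + (16 - ¼) = 3 + 63/4 = 75/4 ≈ 18.750)
(-17*J(-5))*L = -(-17)*(-5)/3*(75/4) = -17*5/3*(75/4) = -85/3*75/4 = -2125/4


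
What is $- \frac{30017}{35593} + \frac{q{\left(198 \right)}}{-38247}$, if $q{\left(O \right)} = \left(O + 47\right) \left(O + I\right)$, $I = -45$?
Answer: $- \frac{827421268}{453775157} \approx -1.8234$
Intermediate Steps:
$q{\left(O \right)} = \left(-45 + O\right) \left(47 + O\right)$ ($q{\left(O \right)} = \left(O + 47\right) \left(O - 45\right) = \left(47 + O\right) \left(-45 + O\right) = \left(-45 + O\right) \left(47 + O\right)$)
$- \frac{30017}{35593} + \frac{q{\left(198 \right)}}{-38247} = - \frac{30017}{35593} + \frac{-2115 + 198^{2} + 2 \cdot 198}{-38247} = \left(-30017\right) \frac{1}{35593} + \left(-2115 + 39204 + 396\right) \left(- \frac{1}{38247}\right) = - \frac{30017}{35593} + 37485 \left(- \frac{1}{38247}\right) = - \frac{30017}{35593} - \frac{12495}{12749} = - \frac{827421268}{453775157}$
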